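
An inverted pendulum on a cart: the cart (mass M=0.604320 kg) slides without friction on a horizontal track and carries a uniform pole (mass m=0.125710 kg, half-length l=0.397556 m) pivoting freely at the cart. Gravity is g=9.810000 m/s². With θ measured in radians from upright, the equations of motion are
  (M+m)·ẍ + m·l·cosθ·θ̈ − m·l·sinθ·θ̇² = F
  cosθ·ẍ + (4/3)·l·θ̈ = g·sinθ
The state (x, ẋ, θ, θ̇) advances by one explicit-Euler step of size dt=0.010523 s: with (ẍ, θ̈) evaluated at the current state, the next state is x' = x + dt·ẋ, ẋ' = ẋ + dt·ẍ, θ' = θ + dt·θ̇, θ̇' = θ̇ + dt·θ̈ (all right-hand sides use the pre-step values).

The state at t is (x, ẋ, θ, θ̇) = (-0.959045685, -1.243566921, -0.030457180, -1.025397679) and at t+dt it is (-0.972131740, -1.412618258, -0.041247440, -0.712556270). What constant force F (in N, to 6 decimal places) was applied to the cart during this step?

ẍ = (ẋ'−ẋ)/dt = (-1.412618258−-1.243566921)/0.010523 = -16.064937
θ̈ = (θ̇'−θ̇)/dt = (-0.712556270−-1.025397679)/0.010523 = 29.729299
sinθ=-0.030452, cosθ=0.999536
F = (M+m)·ẍ + m·l·cosθ·θ̈ − m·l·sinθ·θ̇² = -11.727886 + 1.485085 − -0.001600 = -10.241201

F = -10.241201 N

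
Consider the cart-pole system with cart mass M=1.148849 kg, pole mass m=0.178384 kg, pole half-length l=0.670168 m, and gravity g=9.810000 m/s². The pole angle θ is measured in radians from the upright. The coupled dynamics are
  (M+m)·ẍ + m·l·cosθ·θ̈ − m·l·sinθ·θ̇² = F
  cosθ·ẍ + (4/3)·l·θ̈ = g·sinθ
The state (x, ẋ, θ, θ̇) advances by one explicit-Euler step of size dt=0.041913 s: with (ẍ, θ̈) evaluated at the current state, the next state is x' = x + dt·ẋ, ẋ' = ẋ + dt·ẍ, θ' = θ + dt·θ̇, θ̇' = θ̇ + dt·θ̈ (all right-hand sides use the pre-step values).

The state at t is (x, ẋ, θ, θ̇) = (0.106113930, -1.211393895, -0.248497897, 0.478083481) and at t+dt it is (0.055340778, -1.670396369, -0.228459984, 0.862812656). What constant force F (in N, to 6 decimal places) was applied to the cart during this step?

ẍ = (ẋ'−ẋ)/dt = (-1.670396369−-1.211393895)/0.041913 = -10.951315
θ̈ = (θ̇'−θ̇)/dt = (0.862812656−0.478083481)/0.041913 = 9.179233
sinθ=-0.245948, cosθ=0.969283
F = (M+m)·ẍ + m·l·cosθ·θ̈ − m·l·sinθ·θ̇² = -14.534947 + 1.063645 − -0.006720 = -13.464582

F = -13.464582 N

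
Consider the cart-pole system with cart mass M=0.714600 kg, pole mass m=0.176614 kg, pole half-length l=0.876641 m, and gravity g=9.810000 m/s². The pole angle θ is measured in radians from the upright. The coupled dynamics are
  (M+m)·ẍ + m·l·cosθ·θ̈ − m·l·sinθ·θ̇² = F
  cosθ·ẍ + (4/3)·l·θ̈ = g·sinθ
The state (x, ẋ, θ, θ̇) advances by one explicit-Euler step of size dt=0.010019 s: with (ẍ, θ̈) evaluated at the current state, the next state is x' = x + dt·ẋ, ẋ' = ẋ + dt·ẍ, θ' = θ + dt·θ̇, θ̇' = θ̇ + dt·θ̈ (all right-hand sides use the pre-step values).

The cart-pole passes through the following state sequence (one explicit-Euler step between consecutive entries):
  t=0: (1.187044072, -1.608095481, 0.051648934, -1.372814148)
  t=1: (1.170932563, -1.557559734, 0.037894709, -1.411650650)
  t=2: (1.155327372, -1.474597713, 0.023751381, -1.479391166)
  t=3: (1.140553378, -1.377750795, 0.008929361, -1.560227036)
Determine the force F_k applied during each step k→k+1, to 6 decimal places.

F_0 = 3.880858 N
F_1 = 6.321915 N
F_2 = 7.357885 N

step 0→1:
  ẍ = (ẋ'−ẋ)/dt = (-1.557559734−-1.608095481)/0.010019 = 5.043991
  θ̈ = (θ̇'−θ̇)/dt = (-1.411650650−-1.372814148)/0.010019 = -3.876285
  sinθ=0.051626, cosθ=0.998666
  F = (M+m)·ẍ + m·l·cosθ·θ̈ − m·l·sinθ·θ̇² = 4.495276 + -0.599354 − 0.015064 = 3.880858
step 1→2:
  ẍ = (ẋ'−ẋ)/dt = (-1.474597713−-1.557559734)/0.010019 = 8.280469
  θ̈ = (θ̇'−θ̇)/dt = (-1.479391166−-1.411650650)/0.010019 = -6.761205
  sinθ=0.037886, cosθ=0.999282
  F = (M+m)·ẍ + m·l·cosθ·θ̈ − m·l·sinθ·θ̇² = 7.379670 + -1.046066 − 0.011689 = 6.321915
step 2→3:
  ẍ = (ẋ'−ẋ)/dt = (-1.377750795−-1.474597713)/0.010019 = 9.666326
  θ̈ = (θ̇'−θ̇)/dt = (-1.560227036−-1.479391166)/0.010019 = -8.068257
  sinθ=0.023749, cosθ=0.999718
  F = (M+m)·ẍ + m·l·cosθ·θ̈ − m·l·sinθ·θ̇² = 8.614765 + -1.248832 − 0.008047 = 7.357885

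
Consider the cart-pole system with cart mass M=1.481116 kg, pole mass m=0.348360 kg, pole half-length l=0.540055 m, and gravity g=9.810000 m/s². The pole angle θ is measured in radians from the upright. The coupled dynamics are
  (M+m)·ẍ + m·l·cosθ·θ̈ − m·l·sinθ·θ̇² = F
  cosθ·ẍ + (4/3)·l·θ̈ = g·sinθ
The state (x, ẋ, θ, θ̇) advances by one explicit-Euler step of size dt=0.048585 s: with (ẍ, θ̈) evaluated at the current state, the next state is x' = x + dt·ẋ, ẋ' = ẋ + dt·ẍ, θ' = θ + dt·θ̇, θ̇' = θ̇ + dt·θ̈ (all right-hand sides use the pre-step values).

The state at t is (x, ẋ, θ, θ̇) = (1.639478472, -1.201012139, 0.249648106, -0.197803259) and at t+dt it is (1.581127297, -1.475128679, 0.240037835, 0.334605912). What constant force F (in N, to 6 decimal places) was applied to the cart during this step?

ẍ = (ẋ'−ẋ)/dt = (-1.475128679−-1.201012139)/0.048585 = -5.641999
θ̈ = (θ̇'−θ̇)/dt = (0.334605912−-0.197803259)/0.048585 = 10.958303
sinθ=0.247063, cosθ=0.968999
F = (M+m)·ẍ + m·l·cosθ·θ̈ − m·l·sinθ·θ̇² = -10.321902 + 1.997713 − 0.001819 = -8.326008

F = -8.326008 N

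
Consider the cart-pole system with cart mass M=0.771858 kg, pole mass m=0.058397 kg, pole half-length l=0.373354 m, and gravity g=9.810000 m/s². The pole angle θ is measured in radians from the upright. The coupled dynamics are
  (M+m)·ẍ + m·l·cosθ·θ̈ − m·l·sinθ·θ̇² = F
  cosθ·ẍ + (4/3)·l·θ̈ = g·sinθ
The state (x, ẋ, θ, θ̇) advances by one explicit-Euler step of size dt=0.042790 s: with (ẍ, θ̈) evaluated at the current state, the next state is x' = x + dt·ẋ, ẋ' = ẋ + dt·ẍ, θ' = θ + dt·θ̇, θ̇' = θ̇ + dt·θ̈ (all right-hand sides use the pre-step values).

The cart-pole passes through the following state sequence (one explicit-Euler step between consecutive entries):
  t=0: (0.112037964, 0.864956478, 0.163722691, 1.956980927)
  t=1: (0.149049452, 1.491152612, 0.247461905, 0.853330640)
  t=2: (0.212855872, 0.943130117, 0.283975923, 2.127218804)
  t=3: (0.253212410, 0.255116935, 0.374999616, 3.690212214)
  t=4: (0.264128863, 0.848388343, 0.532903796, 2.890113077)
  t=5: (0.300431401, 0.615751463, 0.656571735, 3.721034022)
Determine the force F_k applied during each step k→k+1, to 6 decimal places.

step 0→1:
  ẍ = (ẋ'−ẋ)/dt = (1.491152612−0.864956478)/0.042790 = 14.634170
  θ̈ = (θ̇'−θ̇)/dt = (0.853330640−1.956980927)/0.042790 = -25.792248
  sinθ=0.162992, cosθ=0.986627
  F = (M+m)·ẍ + m·l·cosθ·θ̈ − m·l·sinθ·θ̇² = 12.150093 + -0.554822 − 0.013610 = 11.581661
step 1→2:
  ẍ = (ẋ'−ẋ)/dt = (0.943130117−1.491152612)/0.042790 = -12.807256
  θ̈ = (θ̇'−θ̇)/dt = (2.127218804−0.853330640)/0.042790 = 29.770698
  sinθ=0.244944, cosθ=0.969537
  F = (M+m)·ẍ + m·l·cosθ·θ̈ − m·l·sinθ·θ̇² = -10.633289 + 0.629310 − 0.003889 = -10.007867
step 2→3:
  ẍ = (ẋ'−ẋ)/dt = (0.255116935−0.943130117)/0.042790 = -16.078831
  θ̈ = (θ̇'−θ̇)/dt = (3.690212214−2.127218804)/0.042790 = 36.527072
  sinθ=0.280175, cosθ=0.959949
  F = (M+m)·ẍ + m·l·cosθ·θ̈ − m·l·sinθ·θ̇² = -13.349530 + 0.764495 − 0.027642 = -12.612677
step 3→4:
  ẍ = (ẋ'−ẋ)/dt = (0.848388343−0.255116935)/0.042790 = 13.864721
  θ̈ = (θ̇'−θ̇)/dt = (2.890113077−3.690212214)/0.042790 = -18.698274
  sinθ=0.366272, cosθ=0.930508
  F = (M+m)·ẍ + m·l·cosθ·θ̈ − m·l·sinθ·θ̇² = 11.511254 + -0.379344 − 0.108747 = 11.023163
step 4→5:
  ẍ = (ẋ'−ẋ)/dt = (0.615751463−0.848388343)/0.042790 = -5.436711
  θ̈ = (θ̇'−θ̇)/dt = (3.721034022−2.890113077)/0.042790 = 19.418578
  sinθ=0.508037, cosθ=0.861335
  F = (M+m)·ẍ + m·l·cosθ·θ̈ − m·l·sinθ·θ̇² = -4.513857 + 0.364671 − 0.092520 = -4.241706

F_0 = 11.581661 N
F_1 = -10.007867 N
F_2 = -12.612677 N
F_3 = 11.023163 N
F_4 = -4.241706 N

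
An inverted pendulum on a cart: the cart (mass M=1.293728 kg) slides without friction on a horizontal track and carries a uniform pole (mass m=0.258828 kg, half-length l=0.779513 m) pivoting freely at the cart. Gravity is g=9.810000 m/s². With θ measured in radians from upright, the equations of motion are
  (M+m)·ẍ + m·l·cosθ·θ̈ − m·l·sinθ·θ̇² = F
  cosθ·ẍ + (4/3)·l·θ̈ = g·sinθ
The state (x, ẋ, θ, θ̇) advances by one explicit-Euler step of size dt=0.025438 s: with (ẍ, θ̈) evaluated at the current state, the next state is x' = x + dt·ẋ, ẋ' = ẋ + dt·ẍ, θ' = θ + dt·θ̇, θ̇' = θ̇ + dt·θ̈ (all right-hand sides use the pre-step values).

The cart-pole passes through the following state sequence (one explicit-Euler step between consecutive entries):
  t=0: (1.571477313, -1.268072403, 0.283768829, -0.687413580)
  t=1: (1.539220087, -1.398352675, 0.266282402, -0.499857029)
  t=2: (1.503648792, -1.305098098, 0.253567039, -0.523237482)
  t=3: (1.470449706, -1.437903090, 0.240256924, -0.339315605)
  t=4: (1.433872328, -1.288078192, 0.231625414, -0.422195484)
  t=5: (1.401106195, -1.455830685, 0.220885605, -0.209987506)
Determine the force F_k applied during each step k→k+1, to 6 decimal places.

F_0 = -6.549982 N
F_1 = 5.499431 N
F_2 = -6.707218 N
F_3 = 8.500252 N
F_4 = -8.608519 N

step 0→1:
  ẍ = (ẋ'−ẋ)/dt = (-1.398352675−-1.268072403)/0.025438 = -5.121483
  θ̈ = (θ̇'−θ̇)/dt = (-0.499857029−-0.687413580)/0.025438 = 7.373086
  sinθ=0.279976, cosθ=0.960007
  F = (M+m)·ẍ + m·l·cosθ·θ̈ − m·l·sinθ·θ̇² = -7.951388 + 1.428099 − 0.026693 = -6.549982
step 1→2:
  ẍ = (ẋ'−ẋ)/dt = (-1.305098098−-1.398352675)/0.025438 = 3.665956
  θ̈ = (θ̇'−θ̇)/dt = (-0.523237482−-0.499857029)/0.025438 = -0.919115
  sinθ=0.263147, cosθ=0.964756
  F = (M+m)·ẍ + m·l·cosθ·θ̈ − m·l·sinθ·θ̇² = 5.691601 + -0.178905 − 0.013266 = 5.499431
step 2→3:
  ẍ = (ẋ'−ẋ)/dt = (-1.437903090−-1.305098098)/0.025438 = -5.220732
  θ̈ = (θ̇'−θ̇)/dt = (-0.339315605−-0.523237482)/0.025438 = 7.230202
  sinθ=0.250859, cosθ=0.968024
  F = (M+m)·ẍ + m·l·cosθ·θ̈ − m·l·sinθ·θ̇² = -8.105479 + 1.412118 − 0.013857 = -6.707218
step 3→4:
  ẍ = (ẋ'−ẋ)/dt = (-1.288078192−-1.437903090)/0.025438 = 5.889806
  θ̈ = (θ̇'−θ̇)/dt = (-0.422195484−-0.339315605)/0.025438 = -3.258113
  sinθ=0.237952, cosθ=0.971277
  F = (M+m)·ẍ + m·l·cosθ·θ̈ − m·l·sinθ·θ̇² = 9.144254 + -0.638475 − 0.005528 = 8.500252
step 4→5:
  ẍ = (ẋ'−ẋ)/dt = (-1.455830685−-1.288078192)/0.025438 = -6.594563
  θ̈ = (θ̇'−θ̇)/dt = (-0.209987506−-0.422195484)/0.025438 = 8.342164
  sinθ=0.229560, cosθ=0.973295
  F = (M+m)·ẍ + m·l·cosθ·θ̈ − m·l·sinθ·θ̇² = -10.238428 + 1.638165 − 0.008256 = -8.608519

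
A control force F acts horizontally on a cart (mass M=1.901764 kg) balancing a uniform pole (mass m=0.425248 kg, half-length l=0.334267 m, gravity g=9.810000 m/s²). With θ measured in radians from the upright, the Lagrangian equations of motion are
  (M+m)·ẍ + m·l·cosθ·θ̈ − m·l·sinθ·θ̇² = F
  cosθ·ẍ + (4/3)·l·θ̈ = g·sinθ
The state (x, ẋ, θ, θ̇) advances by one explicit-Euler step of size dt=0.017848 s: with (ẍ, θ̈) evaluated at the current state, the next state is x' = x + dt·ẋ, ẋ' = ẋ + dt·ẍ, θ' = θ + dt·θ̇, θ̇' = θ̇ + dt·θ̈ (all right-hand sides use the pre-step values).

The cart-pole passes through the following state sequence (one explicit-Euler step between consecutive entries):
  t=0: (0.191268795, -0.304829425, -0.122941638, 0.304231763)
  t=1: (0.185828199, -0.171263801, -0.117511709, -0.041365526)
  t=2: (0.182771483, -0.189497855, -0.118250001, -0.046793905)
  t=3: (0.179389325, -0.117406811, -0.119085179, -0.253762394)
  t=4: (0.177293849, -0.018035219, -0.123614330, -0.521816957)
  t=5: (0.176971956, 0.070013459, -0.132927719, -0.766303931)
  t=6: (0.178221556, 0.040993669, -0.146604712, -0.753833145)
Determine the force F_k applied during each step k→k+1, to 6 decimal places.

F_0 = 14.684166 N
F_1 = -2.420252 N
F_2 = 7.762383 N
F_3 = 10.837358 N
F_4 = 9.552205 N
F_5 = -3.674076 N

step 0→1:
  ẍ = (ẋ'−ẋ)/dt = (-0.171263801−-0.304829425)/0.017848 = 7.483507
  θ̈ = (θ̇'−θ̇)/dt = (-0.041365526−0.304231763)/0.017848 = -19.363362
  sinθ=-0.122632, cosθ=0.992452
  F = (M+m)·ẍ + m·l·cosθ·θ̈ − m·l·sinθ·θ̇² = 17.414209 + -2.731657 − -0.001613 = 14.684166
step 1→2:
  ẍ = (ẋ'−ẋ)/dt = (-0.189497855−-0.171263801)/0.017848 = -1.021630
  θ̈ = (θ̇'−θ̇)/dt = (-0.046793905−-0.041365526)/0.017848 = -0.304145
  sinθ=-0.117241, cosθ=0.993103
  F = (M+m)·ẍ + m·l·cosθ·θ̈ − m·l·sinθ·θ̇² = -2.377346 + -0.042935 − -0.000029 = -2.420252
step 2→3:
  ẍ = (ẋ'−ẋ)/dt = (-0.117406811−-0.189497855)/0.017848 = 4.039167
  θ̈ = (θ̇'−θ̇)/dt = (-0.253762394−-0.046793905)/0.017848 = -11.596173
  sinθ=-0.117975, cosθ=0.993017
  F = (M+m)·ẍ + m·l·cosθ·θ̈ − m·l·sinθ·θ̇² = 9.399189 + -1.636843 − -0.000037 = 7.762383
step 3→4:
  ẍ = (ẋ'−ẋ)/dt = (-0.018035219−-0.117406811)/0.017848 = 5.567660
  θ̈ = (θ̇'−θ̇)/dt = (-0.521816957−-0.253762394)/0.017848 = -15.018745
  sinθ=-0.118804, cosθ=0.992918
  F = (M+m)·ẍ + m·l·cosθ·θ̈ − m·l·sinθ·θ̇² = 12.956011 + -2.119741 − -0.001087 = 10.837358
step 4→5:
  ẍ = (ẋ'−ẋ)/dt = (0.070013459−-0.018035219)/0.017848 = 4.933252
  θ̈ = (θ̇'−θ̇)/dt = (-0.766303931−-0.521816957)/0.017848 = -13.698284
  sinθ=-0.123300, cosθ=0.992369
  F = (M+m)·ẍ + m·l·cosθ·θ̈ − m·l·sinθ·θ̇² = 11.479736 + -1.932304 − -0.004772 = 9.552205
step 5→6:
  ẍ = (ẋ'−ẋ)/dt = (0.040993669−0.070013459)/0.017848 = -1.625941
  θ̈ = (θ̇'−θ̇)/dt = (-0.753833145−-0.766303931)/0.017848 = 0.698722
  sinθ=-0.132537, cosθ=0.991178
  F = (M+m)·ẍ + m·l·cosθ·θ̈ − m·l·sinθ·θ̇² = -3.783584 + 0.098445 − -0.011063 = -3.674076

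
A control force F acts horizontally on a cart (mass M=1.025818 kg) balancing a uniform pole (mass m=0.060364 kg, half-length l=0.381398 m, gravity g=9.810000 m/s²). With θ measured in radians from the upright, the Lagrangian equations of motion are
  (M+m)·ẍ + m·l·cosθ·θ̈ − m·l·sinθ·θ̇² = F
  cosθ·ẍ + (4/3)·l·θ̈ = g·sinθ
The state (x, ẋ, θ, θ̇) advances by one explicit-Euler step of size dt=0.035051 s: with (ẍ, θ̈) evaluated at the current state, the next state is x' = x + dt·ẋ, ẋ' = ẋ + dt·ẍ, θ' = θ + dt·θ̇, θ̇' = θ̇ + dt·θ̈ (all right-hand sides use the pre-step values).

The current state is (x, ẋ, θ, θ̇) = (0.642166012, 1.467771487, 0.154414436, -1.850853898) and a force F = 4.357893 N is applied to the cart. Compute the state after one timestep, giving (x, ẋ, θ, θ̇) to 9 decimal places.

sinθ=0.153801529, cosθ=0.988101761
temp = (F + m·l·θ̇²·sinθ)/(M+m) = (4.357893 + 0.012130015)/1.086182 = 4.023288008
θ̈ = (g·sinθ − cosθ·temp)/(l·(4/3 − m·cos²θ/(M+m))) = -5.056257966
ẍ = temp − m·l·θ̈·cosθ/(M+m) = 4.129185267
Euler: x'=0.642166012+0.035051·1.467771487=0.693612870, ẋ'=1.467771487+0.035051·4.129185267=1.612503560
       θ'=0.154414436+0.035051·-1.850853898=0.089540156, θ̇'=-1.850853898+0.035051·-5.056257966=-2.028080796

(0.693612870, 1.612503560, 0.089540156, -2.028080796)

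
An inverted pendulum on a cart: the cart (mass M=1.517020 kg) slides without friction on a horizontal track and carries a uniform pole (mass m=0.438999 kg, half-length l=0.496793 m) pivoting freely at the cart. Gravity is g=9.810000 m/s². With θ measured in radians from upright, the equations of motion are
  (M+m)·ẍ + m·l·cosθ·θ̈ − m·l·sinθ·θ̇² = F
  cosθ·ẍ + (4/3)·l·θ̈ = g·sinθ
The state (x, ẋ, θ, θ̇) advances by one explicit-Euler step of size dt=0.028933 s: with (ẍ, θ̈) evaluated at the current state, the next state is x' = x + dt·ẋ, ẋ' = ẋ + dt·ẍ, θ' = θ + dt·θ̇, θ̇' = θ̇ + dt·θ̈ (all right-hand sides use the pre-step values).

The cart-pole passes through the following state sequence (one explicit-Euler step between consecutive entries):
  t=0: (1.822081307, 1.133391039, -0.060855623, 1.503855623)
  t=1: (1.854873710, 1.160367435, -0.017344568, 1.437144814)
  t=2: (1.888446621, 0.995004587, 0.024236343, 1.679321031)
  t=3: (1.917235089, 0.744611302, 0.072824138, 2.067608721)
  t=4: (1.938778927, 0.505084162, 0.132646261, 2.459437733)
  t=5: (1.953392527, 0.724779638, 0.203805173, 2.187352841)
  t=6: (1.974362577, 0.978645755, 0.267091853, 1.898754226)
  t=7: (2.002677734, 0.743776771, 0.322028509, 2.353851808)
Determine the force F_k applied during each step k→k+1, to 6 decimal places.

F_0 = 1.351817 N
F_1 = -9.346358 N
F_2 = -14.016792 N
F_3 = -13.315392 N
F_4 = 12.645156 N
F_5 = 14.821076 N
F_6 = -12.777060 N

step 0→1:
  ẍ = (ẋ'−ẋ)/dt = (1.160367435−1.133391039)/0.028933 = 0.932375
  θ̈ = (θ̇'−θ̇)/dt = (1.437144814−1.503855623)/0.028933 = -2.305700
  sinθ=-0.060818, cosθ=0.998149
  F = (M+m)·ẍ + m·l·cosθ·θ̈ − m·l·sinθ·θ̇² = 1.823743 + -0.501923 − -0.029997 = 1.351817
step 1→2:
  ẍ = (ẋ'−ẋ)/dt = (0.995004587−1.160367435)/0.028933 = -5.715372
  θ̈ = (θ̇'−θ̇)/dt = (1.679321031−1.437144814)/0.028933 = 8.370242
  sinθ=-0.017344, cosθ=0.999850
  F = (M+m)·ẍ + m·l·cosθ·θ̈ − m·l·sinθ·θ̇² = -11.179376 + 1.825205 − -0.007812 = -9.346358
step 2→3:
  ẍ = (ẋ'−ẋ)/dt = (0.744611302−0.995004587)/0.028933 = -8.654245
  θ̈ = (θ̇'−θ̇)/dt = (2.067608721−1.679321031)/0.028933 = 13.420236
  sinθ=0.024234, cosθ=0.999706
  F = (M+m)·ẍ + m·l·cosθ·θ̈ − m·l·sinθ·θ̇² = -16.927869 + 2.925982 − 0.014905 = -14.016792
step 3→4:
  ẍ = (ẋ'−ẋ)/dt = (0.505084162−0.744611302)/0.028933 = -8.278683
  θ̈ = (θ̇'−θ̇)/dt = (2.459437733−2.067608721)/0.028933 = 13.542633
  sinθ=0.072760, cosθ=0.997349
  F = (M+m)·ẍ + m·l·cosθ·θ̈ − m·l·sinθ·θ̇² = -16.193262 + 2.945707 − 0.067837 = -13.315392
step 4→5:
  ẍ = (ẋ'−ẋ)/dt = (0.724779638−0.505084162)/0.028933 = 7.593249
  θ̈ = (θ̇'−θ̇)/dt = (2.187352841−2.459437733)/0.028933 = -9.403964
  sinθ=0.132258, cosθ=0.991215
  F = (M+m)·ẍ + m·l·cosθ·θ̈ − m·l·sinθ·θ̇² = 14.852540 + -2.032909 − 0.174474 = 12.645156
step 5→6:
  ẍ = (ẋ'−ẋ)/dt = (0.978645755−0.724779638)/0.028933 = 8.774276
  θ̈ = (θ̇'−θ̇)/dt = (1.898754226−2.187352841)/0.028933 = -9.974721
  sinθ=0.202397, cosθ=0.979304
  F = (M+m)·ẍ + m·l·cosθ·θ̈ − m·l·sinθ·θ̇² = 17.162650 + -2.130380 − 0.211194 = 14.821076
step 6→7:
  ẍ = (ẋ'−ẋ)/dt = (0.743776771−0.978645755)/0.028933 = -8.117685
  θ̈ = (θ̇'−θ̇)/dt = (2.353851808−1.898754226)/0.028933 = 15.729360
  sinθ=0.263928, cosθ=0.964543
  F = (M+m)·ẍ + m·l·cosθ·θ̈ − m·l·sinθ·θ̇² = -15.878346 + 3.308807 − 0.207521 = -12.777060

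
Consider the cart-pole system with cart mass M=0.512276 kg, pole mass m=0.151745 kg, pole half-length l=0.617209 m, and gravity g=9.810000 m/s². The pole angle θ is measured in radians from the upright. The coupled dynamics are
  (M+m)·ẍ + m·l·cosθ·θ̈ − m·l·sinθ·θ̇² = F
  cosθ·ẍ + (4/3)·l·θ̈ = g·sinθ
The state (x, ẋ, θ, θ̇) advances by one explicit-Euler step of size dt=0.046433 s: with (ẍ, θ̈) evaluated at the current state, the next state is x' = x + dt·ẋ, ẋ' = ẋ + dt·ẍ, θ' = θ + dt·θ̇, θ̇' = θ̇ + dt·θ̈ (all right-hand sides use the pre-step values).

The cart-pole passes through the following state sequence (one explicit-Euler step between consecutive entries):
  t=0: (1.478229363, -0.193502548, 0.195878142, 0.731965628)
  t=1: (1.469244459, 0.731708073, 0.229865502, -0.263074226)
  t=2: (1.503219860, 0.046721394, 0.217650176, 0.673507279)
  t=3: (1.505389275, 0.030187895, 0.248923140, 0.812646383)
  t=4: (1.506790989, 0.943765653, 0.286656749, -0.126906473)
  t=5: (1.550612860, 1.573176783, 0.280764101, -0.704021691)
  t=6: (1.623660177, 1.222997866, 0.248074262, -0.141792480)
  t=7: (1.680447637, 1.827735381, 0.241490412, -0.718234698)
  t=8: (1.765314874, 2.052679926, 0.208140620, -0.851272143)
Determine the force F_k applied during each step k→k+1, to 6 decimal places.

step 0→1:
  ẍ = (ẋ'−ẋ)/dt = (0.731708073−-0.193502548)/0.046433 = 19.925713
  θ̈ = (θ̇'−θ̇)/dt = (-0.263074226−0.731965628)/0.046433 = -21.429584
  sinθ=0.194628, cosθ=0.980877
  F = (M+m)·ẍ + m·l·cosθ·θ̈ − m·l·sinθ·θ̇² = 13.231092 + -1.968679 − 0.009766 = 11.252646
step 1→2:
  ẍ = (ẋ'−ẋ)/dt = (0.046721394−0.731708073)/0.046433 = -14.752152
  θ̈ = (θ̇'−θ̇)/dt = (0.673507279−-0.263074226)/0.046433 = 20.170601
  sinθ=0.227847, cosθ=0.973697
  F = (M+m)·ẍ + m·l·cosθ·θ̈ − m·l·sinθ·θ̇² = -9.795739 + 1.839456 − 0.001477 = -7.957760
step 2→3:
  ẍ = (ẋ'−ẋ)/dt = (0.030187895−0.046721394)/0.046433 = -0.356072
  θ̈ = (θ̇'−θ̇)/dt = (0.812646383−0.673507279)/0.046433 = 2.996556
  sinθ=0.215936, cosθ=0.976408
  F = (M+m)·ẍ + m·l·cosθ·θ̈ − m·l·sinθ·θ̇² = -0.236439 + 0.274031 − 0.009174 = 0.028418
step 3→4:
  ẍ = (ẋ'−ẋ)/dt = (0.943765653−0.030187895)/0.046433 = 19.675183
  θ̈ = (θ̇'−θ̇)/dt = (-0.126906473−0.812646383)/0.046433 = -20.234593
  sinθ=0.246360, cosθ=0.969178
  F = (M+m)·ẍ + m·l·cosθ·θ̈ − m·l·sinθ·θ̇² = 13.064734 + -1.836728 − 0.015238 = 11.212769
step 4→5:
  ẍ = (ẋ'−ẋ)/dt = (1.573176783−0.943765653)/0.046433 = 13.555254
  θ̈ = (θ̇'−θ̇)/dt = (-0.704021691−-0.126906473)/0.046433 = -12.428988
  sinθ=0.282747, cosθ=0.959195
  F = (M+m)·ẍ + m·l·cosθ·θ̈ − m·l·sinθ·θ̇² = 9.000974 + -1.116578 − 0.000426 = 7.883969
step 5→6:
  ẍ = (ẋ'−ẋ)/dt = (1.222997866−1.573176783)/0.046433 = -7.541596
  θ̈ = (θ̇'−θ̇)/dt = (-0.141792480−-0.704021691)/0.046433 = 12.108397
  sinθ=0.277090, cosθ=0.960844
  F = (M+m)·ẍ + m·l·cosθ·θ̈ − m·l·sinθ·θ̇² = -5.007778 + 1.089648 − 0.012863 = -3.930993
step 6→7:
  ẍ = (ẋ'−ẋ)/dt = (1.827735381−1.222997866)/0.046433 = 13.023873
  θ̈ = (θ̇'−θ̇)/dt = (-0.718234698−-0.141792480)/0.046433 = -12.414494
  sinθ=0.245538, cosθ=0.969387
  F = (M+m)·ẍ + m·l·cosθ·θ̈ − m·l·sinθ·θ̇² = 8.648125 + -1.127127 − 0.000462 = 7.520536
step 7→8:
  ẍ = (ẋ'−ẋ)/dt = (2.052679926−1.827735381)/0.046433 = 4.844497
  θ̈ = (θ̇'−θ̇)/dt = (-0.851272143−-0.718234698)/0.046433 = -2.865149
  sinθ=0.239150, cosθ=0.970983
  F = (M+m)·ẍ + m·l·cosθ·θ̈ − m·l·sinθ·θ̇² = 3.216848 + -0.260559 − 0.011554 = 2.944735

F_0 = 11.252646 N
F_1 = -7.957760 N
F_2 = 0.028418 N
F_3 = 11.212769 N
F_4 = 7.883969 N
F_5 = -3.930993 N
F_6 = 7.520536 N
F_7 = 2.944735 N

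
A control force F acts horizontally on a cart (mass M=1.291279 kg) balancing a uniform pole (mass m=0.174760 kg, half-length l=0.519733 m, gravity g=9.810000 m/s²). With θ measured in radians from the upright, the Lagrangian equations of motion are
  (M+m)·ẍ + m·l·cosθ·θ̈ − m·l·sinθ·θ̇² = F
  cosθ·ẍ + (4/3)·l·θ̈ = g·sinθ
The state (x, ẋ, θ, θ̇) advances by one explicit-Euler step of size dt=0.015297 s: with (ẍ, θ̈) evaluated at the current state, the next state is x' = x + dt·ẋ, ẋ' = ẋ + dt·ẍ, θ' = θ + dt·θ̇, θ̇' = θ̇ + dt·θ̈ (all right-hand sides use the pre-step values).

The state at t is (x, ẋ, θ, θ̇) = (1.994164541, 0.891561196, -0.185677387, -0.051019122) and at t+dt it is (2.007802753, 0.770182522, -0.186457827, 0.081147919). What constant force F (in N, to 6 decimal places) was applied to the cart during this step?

ẍ = (ẋ'−ẋ)/dt = (0.770182522−0.891561196)/0.015297 = -7.934803
θ̈ = (θ̇'−θ̇)/dt = (0.081147919−-0.051019122)/0.015297 = 8.640063
sinθ=-0.184612, cosθ=0.982811
F = (M+m)·ẍ + m·l·cosθ·θ̈ − m·l·sinθ·θ̇² = -11.632730 + 0.771275 − -0.000044 = -10.861411

F = -10.861411 N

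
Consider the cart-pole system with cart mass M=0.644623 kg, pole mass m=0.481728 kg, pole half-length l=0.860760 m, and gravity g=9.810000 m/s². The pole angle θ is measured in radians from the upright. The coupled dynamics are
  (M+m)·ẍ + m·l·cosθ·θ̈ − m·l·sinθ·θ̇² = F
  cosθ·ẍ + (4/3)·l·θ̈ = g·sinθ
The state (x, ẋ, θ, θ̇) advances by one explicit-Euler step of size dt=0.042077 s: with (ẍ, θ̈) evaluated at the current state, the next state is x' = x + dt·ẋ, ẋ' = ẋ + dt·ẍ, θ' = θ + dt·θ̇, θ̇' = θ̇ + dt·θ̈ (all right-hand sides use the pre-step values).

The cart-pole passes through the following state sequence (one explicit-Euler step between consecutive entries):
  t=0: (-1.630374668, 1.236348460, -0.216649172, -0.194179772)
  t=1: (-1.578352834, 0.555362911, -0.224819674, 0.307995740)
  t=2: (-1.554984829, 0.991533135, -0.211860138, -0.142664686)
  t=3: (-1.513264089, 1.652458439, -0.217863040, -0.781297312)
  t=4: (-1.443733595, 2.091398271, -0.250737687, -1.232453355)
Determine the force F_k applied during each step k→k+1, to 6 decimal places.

F_0 = -13.392753 N
F_1 = 7.355207 N
F_2 = 11.541196 N
F_3 = 7.463735 N

step 0→1:
  ẍ = (ẋ'−ẋ)/dt = (0.555362911−1.236348460)/0.042077 = -16.184270
  θ̈ = (θ̇'−θ̇)/dt = (0.307995740−-0.194179772)/0.042077 = 11.934680
  sinθ=-0.214958, cosθ=0.976623
  F = (M+m)·ẍ + m·l·cosθ·θ̈ − m·l·sinθ·θ̇² = -18.229169 + 4.833055 − -0.003361 = -13.392753
step 1→2:
  ẍ = (ẋ'−ẋ)/dt = (0.991533135−0.555362911)/0.042077 = 10.366001
  θ̈ = (θ̇'−θ̇)/dt = (-0.142664686−0.307995740)/0.042077 = -10.710374
  sinθ=-0.222931, cosθ=0.974834
  F = (M+m)·ẍ + m·l·cosθ·θ̈ − m·l·sinθ·θ̇² = 11.675756 + -4.329317 − -0.008769 = 7.355207
step 2→3:
  ẍ = (ẋ'−ẋ)/dt = (1.652458439−0.991533135)/0.042077 = 15.707520
  θ̈ = (θ̇'−θ̇)/dt = (-0.781297312−-0.142664686)/0.042077 = -15.177713
  sinθ=-0.210279, cosθ=0.977641
  F = (M+m)·ẍ + m·l·cosθ·θ̈ − m·l·sinθ·θ̇² = 17.692180 + -6.152759 − -0.001775 = 11.541196
step 3→4:
  ẍ = (ẋ'−ẋ)/dt = (2.091398271−1.652458439)/0.042077 = 10.431823
  θ̈ = (θ̇'−θ̇)/dt = (-1.232453355−-0.781297312)/0.042077 = -10.722153
  sinθ=-0.216144, cosθ=0.976362
  F = (M+m)·ẍ + m·l·cosθ·θ̈ − m·l·sinθ·θ̇² = 11.749895 + -4.340869 − -0.054709 = 7.463735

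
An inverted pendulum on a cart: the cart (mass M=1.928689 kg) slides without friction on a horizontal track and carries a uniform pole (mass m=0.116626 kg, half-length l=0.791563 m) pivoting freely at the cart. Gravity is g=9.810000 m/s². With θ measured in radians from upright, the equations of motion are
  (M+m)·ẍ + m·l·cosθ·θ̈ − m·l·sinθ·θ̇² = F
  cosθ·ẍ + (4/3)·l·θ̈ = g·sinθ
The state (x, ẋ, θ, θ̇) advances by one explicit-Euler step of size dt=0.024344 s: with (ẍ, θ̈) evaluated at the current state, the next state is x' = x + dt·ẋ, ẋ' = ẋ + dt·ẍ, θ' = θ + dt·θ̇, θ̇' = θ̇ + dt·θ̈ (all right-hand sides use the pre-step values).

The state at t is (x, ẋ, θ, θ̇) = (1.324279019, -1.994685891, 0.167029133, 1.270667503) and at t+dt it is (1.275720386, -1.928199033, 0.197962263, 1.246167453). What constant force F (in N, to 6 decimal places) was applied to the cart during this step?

ẍ = (ẋ'−ẋ)/dt = (-1.928199033−-1.994685891)/0.024344 = 2.731139
θ̈ = (θ̇'−θ̇)/dt = (1.246167453−1.270667503)/0.024344 = -1.006410
sinθ=0.166254, cosθ=0.986083
F = (M+m)·ẍ + m·l·cosθ·θ̈ − m·l·sinθ·θ̇² = 5.586040 + -0.091616 − 0.024781 = 5.469644

F = 5.469644 N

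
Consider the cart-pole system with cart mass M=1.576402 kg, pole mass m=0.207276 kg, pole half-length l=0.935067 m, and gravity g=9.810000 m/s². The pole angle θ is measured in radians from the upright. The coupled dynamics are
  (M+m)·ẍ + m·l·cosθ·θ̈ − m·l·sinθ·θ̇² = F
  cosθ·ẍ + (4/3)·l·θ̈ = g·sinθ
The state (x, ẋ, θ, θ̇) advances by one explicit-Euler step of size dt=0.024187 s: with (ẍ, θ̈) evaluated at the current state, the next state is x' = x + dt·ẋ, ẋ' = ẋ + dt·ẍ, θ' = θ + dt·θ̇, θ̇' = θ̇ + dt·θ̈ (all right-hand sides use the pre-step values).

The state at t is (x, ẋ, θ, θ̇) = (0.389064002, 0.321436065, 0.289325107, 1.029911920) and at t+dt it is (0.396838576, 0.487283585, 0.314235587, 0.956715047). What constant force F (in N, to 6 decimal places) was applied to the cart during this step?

ẍ = (ẋ'−ẋ)/dt = (0.487283585−0.321436065)/0.024187 = 6.856887
θ̈ = (θ̇'−θ̇)/dt = (0.956715047−1.029911920)/0.024187 = -3.026290
sinθ=0.285305, cosθ=0.958437
F = (M+m)·ẍ + m·l·cosθ·θ̈ − m·l·sinθ·θ̇² = 12.230478 + -0.562167 − 0.058655 = 11.609656

F = 11.609656 N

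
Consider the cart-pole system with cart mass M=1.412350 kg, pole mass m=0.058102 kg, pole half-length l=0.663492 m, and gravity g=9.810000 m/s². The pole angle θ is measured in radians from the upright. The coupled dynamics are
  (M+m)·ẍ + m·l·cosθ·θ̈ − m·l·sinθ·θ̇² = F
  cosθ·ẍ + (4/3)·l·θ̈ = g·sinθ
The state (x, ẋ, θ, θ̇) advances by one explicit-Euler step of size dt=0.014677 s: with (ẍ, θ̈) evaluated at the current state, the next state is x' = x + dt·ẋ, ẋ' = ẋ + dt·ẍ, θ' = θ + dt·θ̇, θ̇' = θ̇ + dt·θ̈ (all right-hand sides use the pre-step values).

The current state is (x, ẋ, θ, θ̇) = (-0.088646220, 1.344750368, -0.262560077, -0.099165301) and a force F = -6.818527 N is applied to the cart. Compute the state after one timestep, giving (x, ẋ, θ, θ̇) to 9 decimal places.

(-0.068909319, 1.275857157, -0.264015526, -0.066201928)

sinθ=-0.259553739, cosθ=0.965728666
temp = (F + m·l·θ̇²·sinθ)/(M+m) = (-6.818527 + -0.000098395)/1.470452 = -4.637094849
θ̈ = (g·sinθ − cosθ·temp)/(l·(4/3 − m·cos²θ/(M+m))) = 2.245920351
ẍ = temp − m·l·θ̈·cosθ/(M+m) = -4.693957276
Euler: x'=-0.088646220+0.014677·1.344750368=-0.068909319, ẋ'=1.344750368+0.014677·-4.693957276=1.275857157
       θ'=-0.262560077+0.014677·-0.099165301=-0.264015526, θ̇'=-0.099165301+0.014677·2.245920351=-0.066201928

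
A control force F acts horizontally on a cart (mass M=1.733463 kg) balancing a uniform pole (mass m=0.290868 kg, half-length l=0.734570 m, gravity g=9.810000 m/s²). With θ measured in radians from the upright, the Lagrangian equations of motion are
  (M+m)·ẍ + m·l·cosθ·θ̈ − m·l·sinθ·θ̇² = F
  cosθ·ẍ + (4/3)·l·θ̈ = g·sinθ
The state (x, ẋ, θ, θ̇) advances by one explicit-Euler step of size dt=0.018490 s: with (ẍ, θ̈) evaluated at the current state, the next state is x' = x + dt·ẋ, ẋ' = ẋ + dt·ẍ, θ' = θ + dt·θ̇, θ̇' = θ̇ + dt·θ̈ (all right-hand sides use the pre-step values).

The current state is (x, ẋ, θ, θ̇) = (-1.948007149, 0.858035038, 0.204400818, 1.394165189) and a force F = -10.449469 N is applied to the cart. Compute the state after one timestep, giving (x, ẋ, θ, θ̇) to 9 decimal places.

sinθ=0.202980488, cosθ=0.979182783
temp = (F + m·l·θ̇²·sinθ)/(M+m) = (-10.449469 + 0.084296956)/2.024331 = -5.120295072
θ̈ = (g·sinθ − cosθ·temp)/(l·(4/3 − m·cos²θ/(M+m))) = 7.976224871
ẍ = temp − m·l·θ̈·cosθ/(M+m) = -5.944639610
Euler: x'=-1.948007149+0.018490·0.858035038=-1.932142081, ẋ'=0.858035038+0.018490·-5.944639610=0.748118652
       θ'=0.204400818+0.018490·1.394165189=0.230178932, θ̇'=1.394165189+0.018490·7.976224871=1.541645587

(-1.932142081, 0.748118652, 0.230178932, 1.541645587)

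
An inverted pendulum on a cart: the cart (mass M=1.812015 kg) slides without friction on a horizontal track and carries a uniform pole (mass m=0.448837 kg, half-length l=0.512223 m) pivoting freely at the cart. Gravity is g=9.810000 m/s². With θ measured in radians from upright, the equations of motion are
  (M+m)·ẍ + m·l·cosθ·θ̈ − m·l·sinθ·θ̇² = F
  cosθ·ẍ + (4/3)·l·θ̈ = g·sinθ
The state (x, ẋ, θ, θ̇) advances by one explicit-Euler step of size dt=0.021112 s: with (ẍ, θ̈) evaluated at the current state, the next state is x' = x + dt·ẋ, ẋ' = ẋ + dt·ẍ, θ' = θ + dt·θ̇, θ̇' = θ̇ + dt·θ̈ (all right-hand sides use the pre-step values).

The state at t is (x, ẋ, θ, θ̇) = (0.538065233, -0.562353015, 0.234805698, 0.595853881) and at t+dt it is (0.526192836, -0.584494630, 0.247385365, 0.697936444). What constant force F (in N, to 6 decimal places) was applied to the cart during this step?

F = -1.308952 N

ẍ = (ẋ'−ẋ)/dt = (-0.584494630−-0.562353015)/0.021112 = -1.048769
θ̈ = (θ̇'−θ̇)/dt = (0.697936444−0.595853881)/0.021112 = 4.835286
sinθ=0.232654, cosθ=0.972560
F = (M+m)·ẍ + m·l·cosθ·θ̈ − m·l·sinθ·θ̇² = -2.371112 + 1.081150 − 0.018991 = -1.308952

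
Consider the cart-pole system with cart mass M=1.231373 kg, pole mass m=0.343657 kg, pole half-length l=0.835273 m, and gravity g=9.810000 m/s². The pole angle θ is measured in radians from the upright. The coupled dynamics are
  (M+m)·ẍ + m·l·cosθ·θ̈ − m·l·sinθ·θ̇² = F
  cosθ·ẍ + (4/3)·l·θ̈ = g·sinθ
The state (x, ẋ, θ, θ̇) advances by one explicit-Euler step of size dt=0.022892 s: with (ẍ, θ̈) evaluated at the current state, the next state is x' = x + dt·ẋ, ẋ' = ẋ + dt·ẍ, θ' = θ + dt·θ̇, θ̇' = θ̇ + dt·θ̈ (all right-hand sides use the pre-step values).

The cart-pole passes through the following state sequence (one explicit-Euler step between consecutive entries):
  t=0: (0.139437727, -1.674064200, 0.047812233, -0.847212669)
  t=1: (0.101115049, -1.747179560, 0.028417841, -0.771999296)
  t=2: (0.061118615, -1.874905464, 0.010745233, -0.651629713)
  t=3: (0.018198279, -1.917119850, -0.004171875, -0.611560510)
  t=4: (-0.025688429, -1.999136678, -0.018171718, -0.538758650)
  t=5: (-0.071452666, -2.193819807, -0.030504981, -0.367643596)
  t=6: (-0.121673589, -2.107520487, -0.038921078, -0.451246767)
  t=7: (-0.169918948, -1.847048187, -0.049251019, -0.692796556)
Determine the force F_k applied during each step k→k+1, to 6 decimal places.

step 0→1:
  ẍ = (ẋ'−ẋ)/dt = (-1.747179560−-1.674064200)/0.022892 = -3.193926
  θ̈ = (θ̇'−θ̇)/dt = (-0.771999296−-0.847212669)/0.022892 = 3.285575
  sinθ=0.047794, cosθ=0.998857
  F = (M+m)·ẍ + m·l·cosθ·θ̈ − m·l·sinθ·θ̇² = -5.030530 + 0.942038 − 0.009847 = -4.098339
step 1→2:
  ẍ = (ẋ'−ẋ)/dt = (-1.874905464−-1.747179560)/0.022892 = -5.579500
  θ̈ = (θ̇'−θ̇)/dt = (-0.651629713−-0.771999296)/0.022892 = 5.258151
  sinθ=0.028414, cosθ=0.999596
  F = (M+m)·ẍ + m·l·cosθ·θ̈ − m·l·sinθ·θ̇² = -8.787879 + 1.508729 − 0.004861 = -7.284011
step 2→3:
  ẍ = (ẋ'−ẋ)/dt = (-1.917119850−-1.874905464)/0.022892 = -1.844067
  θ̈ = (θ̇'−θ̇)/dt = (-0.611560510−-0.651629713)/0.022892 = 1.750358
  sinθ=0.010745, cosθ=0.999942
  F = (M+m)·ẍ + m·l·cosθ·θ̈ − m·l·sinθ·θ̇² = -2.904461 + 0.502407 − 0.001310 = -2.403364
step 3→4:
  ẍ = (ẋ'−ẋ)/dt = (-1.999136678−-1.917119850)/0.022892 = -3.582772
  θ̈ = (θ̇'−θ̇)/dt = (-0.538758650−-0.611560510)/0.022892 = 3.180232
  sinθ=-0.004172, cosθ=0.999991
  F = (M+m)·ẍ + m·l·cosθ·θ̈ − m·l·sinθ·θ̇² = -5.642974 + 0.912869 − -0.000448 = -4.729657
step 4→5:
  ẍ = (ẋ'−ẋ)/dt = (-2.193819807−-1.999136678)/0.022892 = -8.504418
  θ̈ = (θ̇'−θ̇)/dt = (-0.367643596−-0.538758650)/0.022892 = 7.474884
  sinθ=-0.018171, cosθ=0.999835
  F = (M+m)·ẍ + m·l·cosθ·θ̈ − m·l·sinθ·θ̇² = -13.394713 + 2.145292 − -0.001514 = -11.247907
step 5→6:
  ẍ = (ẋ'−ẋ)/dt = (-2.107520487−-2.193819807)/0.022892 = 3.769846
  θ̈ = (θ̇'−θ̇)/dt = (-0.451246767−-0.367643596)/0.022892 = -3.652069
  sinθ=-0.030500, cosθ=0.999535
  F = (M+m)·ẍ + m·l·cosθ·θ̈ − m·l·sinθ·θ̇² = 5.937621 + -1.047829 − -0.001183 = 4.890975
step 6→7:
  ẍ = (ẋ'−ẋ)/dt = (-1.847048187−-2.107520487)/0.022892 = 11.378311
  θ̈ = (θ̇'−θ̇)/dt = (-0.692796556−-0.451246767)/0.022892 = -10.551712
  sinθ=-0.038911, cosθ=0.999243
  F = (M+m)·ẍ + m·l·cosθ·θ̈ − m·l·sinθ·θ̇² = 17.921181 + -3.026548 − -0.002274 = 14.896908

F_0 = -4.098339 N
F_1 = -7.284011 N
F_2 = -2.403364 N
F_3 = -4.729657 N
F_4 = -11.247907 N
F_5 = 4.890975 N
F_6 = 14.896908 N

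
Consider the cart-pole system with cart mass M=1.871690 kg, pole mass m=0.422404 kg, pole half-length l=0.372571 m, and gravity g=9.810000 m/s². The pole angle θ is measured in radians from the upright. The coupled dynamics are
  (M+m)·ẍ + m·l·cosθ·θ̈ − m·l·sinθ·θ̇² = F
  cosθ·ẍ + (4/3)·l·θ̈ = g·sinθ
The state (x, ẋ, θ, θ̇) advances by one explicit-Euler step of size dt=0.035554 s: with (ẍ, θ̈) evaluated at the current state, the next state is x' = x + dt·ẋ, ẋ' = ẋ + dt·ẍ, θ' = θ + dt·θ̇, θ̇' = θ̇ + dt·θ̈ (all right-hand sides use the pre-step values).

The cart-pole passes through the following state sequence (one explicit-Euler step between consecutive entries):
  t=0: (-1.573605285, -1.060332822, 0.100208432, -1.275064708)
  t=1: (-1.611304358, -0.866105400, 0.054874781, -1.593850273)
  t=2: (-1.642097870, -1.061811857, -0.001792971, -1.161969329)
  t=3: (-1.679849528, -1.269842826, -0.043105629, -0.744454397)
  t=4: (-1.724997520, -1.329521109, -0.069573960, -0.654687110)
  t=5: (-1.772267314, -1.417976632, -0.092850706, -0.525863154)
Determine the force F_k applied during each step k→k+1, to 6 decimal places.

F_0 = 11.102789 N
F_1 = -10.740942 N
F_2 = -11.574578 N
F_3 = -3.449961 N
F_4 = -5.133990 N

step 0→1:
  ẍ = (ẋ'−ẋ)/dt = (-0.866105400−-1.060332822)/0.035554 = 5.462885
  θ̈ = (θ̇'−θ̇)/dt = (-1.593850273−-1.275064708)/0.035554 = -8.966236
  sinθ=0.100041, cosθ=0.994983
  F = (M+m)·ẍ + m·l·cosθ·θ̈ − m·l·sinθ·θ̇² = 12.532372 + -1.403987 − 0.025596 = 11.102789
step 1→2:
  ẍ = (ẋ'−ẋ)/dt = (-1.061811857−-0.866105400)/0.035554 = -5.504485
  θ̈ = (θ̇'−θ̇)/dt = (-1.161969329−-1.593850273)/0.035554 = 12.147183
  sinθ=0.054847, cosθ=0.998495
  F = (M+m)·ẍ + m·l·cosθ·θ̈ − m·l·sinθ·θ̇² = -12.627806 + 1.908791 − 0.021927 = -10.740942
step 2→3:
  ẍ = (ẋ'−ẋ)/dt = (-1.269842826−-1.061811857)/0.035554 = -5.851127
  θ̈ = (θ̇'−θ̇)/dt = (-0.744454397−-1.161969329)/0.035554 = 11.743121
  sinθ=-0.001793, cosθ=0.999998
  F = (M+m)·ẍ + m·l·cosθ·θ̈ − m·l·sinθ·θ̇² = -13.423035 + 1.848076 − -0.000381 = -11.574578
step 3→4:
  ẍ = (ẋ'−ẋ)/dt = (-1.329521109−-1.269842826)/0.035554 = -1.678525
  θ̈ = (θ̇'−θ̇)/dt = (-0.654687110−-0.744454397)/0.035554 = 2.524815
  sinθ=-0.043092, cosθ=0.999071
  F = (M+m)·ẍ + m·l·cosθ·θ̈ − m·l·sinθ·θ̇² = -3.850694 + 0.396975 − -0.003758 = -3.449961
step 4→5:
  ẍ = (ẋ'−ẋ)/dt = (-1.417976632−-1.329521109)/0.035554 = -2.487920
  θ̈ = (θ̇'−θ̇)/dt = (-0.525863154−-0.654687110)/0.035554 = 3.623332
  sinθ=-0.069518, cosθ=0.997581
  F = (M+m)·ẍ + m·l·cosθ·θ̈ − m·l·sinθ·θ̇² = -5.707523 + 0.568844 − -0.004689 = -5.133990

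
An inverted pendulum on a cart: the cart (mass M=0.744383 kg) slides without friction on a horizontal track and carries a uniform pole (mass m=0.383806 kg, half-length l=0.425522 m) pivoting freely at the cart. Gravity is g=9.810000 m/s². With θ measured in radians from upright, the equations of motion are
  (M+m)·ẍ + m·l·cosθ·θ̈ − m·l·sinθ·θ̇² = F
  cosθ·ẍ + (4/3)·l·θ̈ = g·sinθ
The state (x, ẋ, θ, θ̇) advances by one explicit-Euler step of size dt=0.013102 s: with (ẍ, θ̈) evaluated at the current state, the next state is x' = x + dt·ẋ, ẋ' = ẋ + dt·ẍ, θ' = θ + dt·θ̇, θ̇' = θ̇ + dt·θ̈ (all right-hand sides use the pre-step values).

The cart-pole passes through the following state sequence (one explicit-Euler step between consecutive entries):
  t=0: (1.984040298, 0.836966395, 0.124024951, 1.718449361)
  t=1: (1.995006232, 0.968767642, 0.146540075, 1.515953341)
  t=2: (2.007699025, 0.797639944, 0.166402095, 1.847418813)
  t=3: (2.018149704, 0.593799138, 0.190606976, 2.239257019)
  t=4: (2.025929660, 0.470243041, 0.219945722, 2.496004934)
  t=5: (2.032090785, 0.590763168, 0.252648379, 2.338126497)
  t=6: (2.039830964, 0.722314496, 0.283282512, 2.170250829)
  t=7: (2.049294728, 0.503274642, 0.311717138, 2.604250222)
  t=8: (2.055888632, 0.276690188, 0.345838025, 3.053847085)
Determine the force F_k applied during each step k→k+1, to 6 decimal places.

step 0→1:
  ẍ = (ẋ'−ẋ)/dt = (0.968767642−0.836966395)/0.013102 = 10.059628
  θ̈ = (θ̇'−θ̇)/dt = (1.515953341−1.718449361)/0.013102 = -15.455352
  sinθ=0.123707, cosθ=0.992319
  F = (M+m)·ẍ + m·l·cosθ·θ̈ − m·l·sinθ·θ̇² = 11.349162 + -2.504747 − 0.059663 = 8.784752
step 1→2:
  ẍ = (ẋ'−ẋ)/dt = (0.797639944−0.968767642)/0.013102 = -13.061189
  θ̈ = (θ̇'−θ̇)/dt = (1.847418813−1.515953341)/0.013102 = 25.298845
  sinθ=0.146016, cosθ=0.989282
  F = (M+m)·ẍ + m·l·cosθ·θ̈ − m·l·sinθ·θ̇² = -14.735490 + 4.087471 − 0.054803 = -10.702822
step 2→3:
  ẍ = (ẋ'−ẋ)/dt = (0.593799138−0.797639944)/0.013102 = -15.557992
  θ̈ = (θ̇'−θ̇)/dt = (2.239257019−1.847418813)/0.013102 = 29.906748
  sinθ=0.165635, cosθ=0.986187
  F = (M+m)·ẍ + m·l·cosθ·θ̈ − m·l·sinθ·θ̇² = -17.552355 + 4.816841 − 0.092325 = -12.827839
step 3→4:
  ẍ = (ẋ'−ẋ)/dt = (0.470243041−0.593799138)/0.013102 = -9.430323
  θ̈ = (θ̇'−θ̇)/dt = (2.496004934−2.239257019)/0.013102 = 19.596086
  sinθ=0.189455, cosθ=0.981889
  F = (M+m)·ẍ + m·l·cosθ·θ̈ − m·l·sinθ·θ̇² = -10.639187 + 3.142431 − 0.155148 = -7.651905
step 4→5:
  ẍ = (ẋ'−ẋ)/dt = (0.590763168−0.470243041)/0.013102 = 9.198605
  θ̈ = (θ̇'−θ̇)/dt = (2.338126497−2.496004934)/0.013102 = -12.049949
  sinθ=0.218177, cosθ=0.975909
  F = (M+m)·ẍ + m·l·cosθ·θ̈ − m·l·sinθ·θ̇² = 10.377765 + -1.920563 − 0.221990 = 8.235213
step 5→6:
  ẍ = (ẋ'−ẋ)/dt = (0.722314496−0.590763168)/0.013102 = 10.040553
  θ̈ = (θ̇'−θ̇)/dt = (2.170250829−2.338126497)/0.013102 = -12.812980
  sinθ=0.249969, cosθ=0.968254
  F = (M+m)·ẍ + m·l·cosθ·θ̈ − m·l·sinθ·θ̇² = 11.327642 + -2.026157 − 0.223180 = 9.078304
step 6→7:
  ẍ = (ẋ'−ẋ)/dt = (0.503274642−0.722314496)/0.013102 = -16.718047
  θ̈ = (θ̇'−θ̇)/dt = (2.604250222−2.170250829)/0.013102 = 33.124667
  sinθ=0.279509, cosθ=0.960143
  F = (M+m)·ẍ + m·l·cosθ·θ̈ − m·l·sinθ·θ̇² = -18.861117 + 5.194231 − 0.215005 = -13.881891
step 7→8:
  ẍ = (ẋ'−ẋ)/dt = (0.276690188−0.503274642)/0.013102 = -17.293883
  θ̈ = (θ̇'−θ̇)/dt = (3.053847085−2.604250222)/0.013102 = 34.315132
  sinθ=0.306693, cosθ=0.951808
  F = (M+m)·ẍ + m·l·cosθ·θ̈ − m·l·sinθ·θ̇² = -19.510768 + 5.334196 − 0.339706 = -14.516279

F_0 = 8.784752 N
F_1 = -10.702822 N
F_2 = -12.827839 N
F_3 = -7.651905 N
F_4 = 8.235213 N
F_5 = 9.078304 N
F_6 = -13.881891 N
F_7 = -14.516279 N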